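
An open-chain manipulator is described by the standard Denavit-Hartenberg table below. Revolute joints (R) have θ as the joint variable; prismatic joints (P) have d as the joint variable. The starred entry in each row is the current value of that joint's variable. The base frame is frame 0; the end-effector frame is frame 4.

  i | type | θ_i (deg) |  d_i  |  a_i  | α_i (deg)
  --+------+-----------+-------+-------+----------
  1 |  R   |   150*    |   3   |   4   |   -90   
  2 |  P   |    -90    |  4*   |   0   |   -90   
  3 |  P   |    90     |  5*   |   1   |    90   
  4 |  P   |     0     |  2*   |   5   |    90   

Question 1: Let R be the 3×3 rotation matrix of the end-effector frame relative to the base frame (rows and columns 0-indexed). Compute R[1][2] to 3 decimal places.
-0.500

End-effector z-axis (col 2 of R) = (0.8660,-0.5000,0.0000)
R[1][2] = -0.5000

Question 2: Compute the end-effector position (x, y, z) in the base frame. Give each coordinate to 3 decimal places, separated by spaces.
after link 1: o_1 = (-3.4641, 2.0000, 3.0000)
after link 2: o_2 = (-5.4641, -1.4641, 3.0000)
after link 3: o_3 = (-9.2942, 1.9019, 3.0000)
after link 4: o_4 = (-6.7942, 6.2321, 5.0000)

-6.794 6.232 5.000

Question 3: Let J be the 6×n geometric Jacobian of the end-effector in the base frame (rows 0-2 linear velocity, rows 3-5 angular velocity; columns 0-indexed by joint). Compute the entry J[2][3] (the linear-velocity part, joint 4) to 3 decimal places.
1.000

prismatic axis z_3 = (-0.0000,0.0000,1.0000)
J_v[:, 3] = z_3; J_ω[:, 3] = (0,0,0)
entry J[2][3] = 1.0000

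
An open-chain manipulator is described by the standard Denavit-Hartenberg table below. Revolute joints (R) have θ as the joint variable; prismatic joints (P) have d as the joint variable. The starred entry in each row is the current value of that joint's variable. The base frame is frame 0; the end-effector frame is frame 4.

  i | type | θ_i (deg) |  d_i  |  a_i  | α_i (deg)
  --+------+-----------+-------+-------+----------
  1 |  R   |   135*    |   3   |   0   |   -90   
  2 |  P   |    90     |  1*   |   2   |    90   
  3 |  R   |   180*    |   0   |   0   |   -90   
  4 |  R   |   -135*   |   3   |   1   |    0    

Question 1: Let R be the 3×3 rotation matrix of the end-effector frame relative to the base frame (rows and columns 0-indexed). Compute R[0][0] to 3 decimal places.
End-effector x-axis (col 0 of R) = (-0.5000,0.5000,-0.7071)
R[0][0] = -0.5000

-0.500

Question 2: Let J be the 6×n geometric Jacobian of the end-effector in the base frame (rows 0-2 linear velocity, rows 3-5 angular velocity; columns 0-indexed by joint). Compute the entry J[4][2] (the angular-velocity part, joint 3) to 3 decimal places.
0.707

axis z_2 = (-0.7071,0.7071,0.0000); lever o_n−o_2 = (1.6213,2.6213,-0.7071)
cross product → J_v[:, 2] = (-0.5000,-0.5000,-3.0000)
J_ω[:, 2] = z_2
entry J[4][2] = 0.7071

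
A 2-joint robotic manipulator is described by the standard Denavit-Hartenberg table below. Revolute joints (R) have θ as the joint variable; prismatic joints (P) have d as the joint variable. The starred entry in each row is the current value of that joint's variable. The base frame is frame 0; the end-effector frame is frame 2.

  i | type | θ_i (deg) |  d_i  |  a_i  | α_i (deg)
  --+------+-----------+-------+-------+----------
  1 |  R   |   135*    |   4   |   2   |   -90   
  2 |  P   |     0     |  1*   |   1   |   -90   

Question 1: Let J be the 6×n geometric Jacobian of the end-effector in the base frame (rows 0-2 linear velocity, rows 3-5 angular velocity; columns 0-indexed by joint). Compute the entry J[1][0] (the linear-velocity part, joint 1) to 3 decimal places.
-2.828

axis z_0 = ẑ; lever o_n−o_0 = (-2.8284,1.4142,4.0000)
cross product → J_v[:, 0] = (-1.4142,-2.8284,0.0000)
J_ω[:, 0] = z_0
entry J[1][0] = -2.8284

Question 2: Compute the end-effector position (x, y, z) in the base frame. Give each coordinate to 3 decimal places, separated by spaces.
-2.828 1.414 4.000

after link 1: o_1 = (-1.4142, 1.4142, 4.0000)
after link 2: o_2 = (-2.8284, 1.4142, 4.0000)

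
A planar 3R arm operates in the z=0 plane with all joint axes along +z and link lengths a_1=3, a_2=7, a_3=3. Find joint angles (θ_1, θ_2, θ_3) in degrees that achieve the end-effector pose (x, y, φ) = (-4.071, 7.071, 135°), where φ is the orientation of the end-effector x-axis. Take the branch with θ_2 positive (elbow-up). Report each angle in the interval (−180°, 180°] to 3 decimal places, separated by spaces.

-0.003 135.002 0.001

wrist centre = target − a_3·(cos φ, sin φ) = (-1.9497, 4.9497)
cos θ_2 = (28.3006−3²−7²)/(2·3·7) = -0.7071; θ_2 = 135.0018° (elbow-up)
β = atan2(4.9497,-1.9497) = 111.4995°; ψ = atan2(4.9496,-1.9499) = 111.5021°
θ_1 = β − ψ = -0.0026°
θ_3 = φ − θ_1 − θ_2 = 0.0008° (wrapped to (-180°,180°])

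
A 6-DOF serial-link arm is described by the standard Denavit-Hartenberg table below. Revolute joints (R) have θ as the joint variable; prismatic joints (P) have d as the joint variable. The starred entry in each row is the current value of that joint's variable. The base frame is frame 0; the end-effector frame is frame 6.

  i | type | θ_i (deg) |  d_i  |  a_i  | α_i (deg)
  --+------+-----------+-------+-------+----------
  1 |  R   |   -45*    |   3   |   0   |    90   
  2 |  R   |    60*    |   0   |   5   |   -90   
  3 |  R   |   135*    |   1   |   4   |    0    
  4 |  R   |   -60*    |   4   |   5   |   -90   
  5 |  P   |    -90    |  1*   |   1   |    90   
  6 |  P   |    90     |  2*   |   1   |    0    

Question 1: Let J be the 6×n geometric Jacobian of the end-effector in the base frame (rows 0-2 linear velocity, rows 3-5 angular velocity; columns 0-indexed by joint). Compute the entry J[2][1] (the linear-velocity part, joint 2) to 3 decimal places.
axis z_1 = (-0.7071,-0.7071,0.0000); lever o_n−o_1 = (1.1001,7.7300,3.8800)
cross product → J_v[:, 1] = (-2.7436,2.7436,-4.6881)
J_ω[:, 1] = z_1
entry J[2][1] = -4.6881

-4.688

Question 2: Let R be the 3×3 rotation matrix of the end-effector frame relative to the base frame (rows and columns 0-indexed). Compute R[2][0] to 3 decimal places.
End-effector x-axis (col 0 of R) = (-0.1585,0.5245,-0.8365)
R[2][0] = -0.8365

-0.837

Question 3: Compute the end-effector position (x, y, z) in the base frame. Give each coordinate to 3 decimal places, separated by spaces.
after link 1: o_1 = (0.0000, 0.0000, 3.0000)
after link 2: o_2 = (1.7678, -1.7678, 7.3301)
after link 3: o_3 = (2.1554, 1.8446, 5.3806)
after link 4: o_4 = (3.5785, 7.2516, 8.5014)
after link 5: o_5 = (2.8076, 8.3885, 8.1648)
after link 6: o_6 = (1.1001, 7.7300, 6.8800)

1.100 7.730 6.880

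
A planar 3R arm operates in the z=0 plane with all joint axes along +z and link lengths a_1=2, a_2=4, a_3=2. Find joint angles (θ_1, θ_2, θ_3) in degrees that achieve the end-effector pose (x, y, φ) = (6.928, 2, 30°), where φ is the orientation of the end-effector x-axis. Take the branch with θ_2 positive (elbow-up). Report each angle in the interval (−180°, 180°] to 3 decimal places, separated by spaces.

wrist centre = target − a_3·(cos φ, sin φ) = (5.1959, 1.0000)
cos θ_2 = (27.9979−2²−4²)/(2·2·4) = 0.4999; θ_2 = 60.0087° (elbow-up)
β = atan2(1.0000,5.1959) = 10.8938°; ψ = atan2(3.4644,3.9995) = 40.8996°
θ_1 = β − ψ = -30.0058°
θ_3 = φ − θ_1 − θ_2 = -0.0029° (wrapped to (-180°,180°])

-30.006 60.009 -0.003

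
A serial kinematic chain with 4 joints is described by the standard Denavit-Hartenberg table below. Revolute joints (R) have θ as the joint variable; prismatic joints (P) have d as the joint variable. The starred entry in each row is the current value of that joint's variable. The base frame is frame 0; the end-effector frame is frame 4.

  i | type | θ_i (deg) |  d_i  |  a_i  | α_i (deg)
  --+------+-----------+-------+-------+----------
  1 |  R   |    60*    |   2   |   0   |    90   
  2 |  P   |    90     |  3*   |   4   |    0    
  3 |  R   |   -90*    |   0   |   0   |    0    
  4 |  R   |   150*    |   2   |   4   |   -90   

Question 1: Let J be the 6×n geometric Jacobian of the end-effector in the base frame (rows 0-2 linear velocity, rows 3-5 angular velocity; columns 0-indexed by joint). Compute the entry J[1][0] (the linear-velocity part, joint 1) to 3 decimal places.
axis z_0 = ẑ; lever o_n−o_0 = (2.5981,-5.5000,8.0000)
cross product → J_v[:, 0] = (5.5000,2.5981,-0.0000)
J_ω[:, 0] = z_0
entry J[1][0] = 2.5981

2.598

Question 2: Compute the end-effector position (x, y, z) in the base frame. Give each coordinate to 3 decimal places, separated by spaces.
2.598 -5.500 8.000

after link 1: o_1 = (0.0000, 0.0000, 2.0000)
after link 2: o_2 = (2.5981, -1.5000, 6.0000)
after link 3: o_3 = (2.5981, -1.5000, 6.0000)
after link 4: o_4 = (2.5981, -5.5000, 8.0000)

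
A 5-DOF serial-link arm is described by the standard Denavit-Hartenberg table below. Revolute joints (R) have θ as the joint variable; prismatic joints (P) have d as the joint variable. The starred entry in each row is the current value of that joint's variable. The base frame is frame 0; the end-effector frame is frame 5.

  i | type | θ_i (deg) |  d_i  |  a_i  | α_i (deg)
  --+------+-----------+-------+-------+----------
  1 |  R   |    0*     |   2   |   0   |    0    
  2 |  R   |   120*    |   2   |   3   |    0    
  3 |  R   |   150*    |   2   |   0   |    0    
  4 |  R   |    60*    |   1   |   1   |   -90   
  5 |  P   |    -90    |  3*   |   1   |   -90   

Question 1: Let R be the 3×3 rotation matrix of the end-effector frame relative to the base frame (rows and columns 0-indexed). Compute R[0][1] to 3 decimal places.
End-effector y-axis (col 1 of R) = (-0.5000,-0.8660,-0.0000)
R[0][1] = -0.5000

-0.500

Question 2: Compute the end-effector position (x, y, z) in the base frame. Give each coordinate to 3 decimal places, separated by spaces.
after link 1: o_1 = (0.0000, 0.0000, 2.0000)
after link 2: o_2 = (-1.5000, 2.5981, 4.0000)
after link 3: o_3 = (-1.5000, 2.5981, 6.0000)
after link 4: o_4 = (-0.6340, 2.0981, 7.0000)
after link 5: o_5 = (0.8660, 4.6962, 8.0000)

0.866 4.696 8.000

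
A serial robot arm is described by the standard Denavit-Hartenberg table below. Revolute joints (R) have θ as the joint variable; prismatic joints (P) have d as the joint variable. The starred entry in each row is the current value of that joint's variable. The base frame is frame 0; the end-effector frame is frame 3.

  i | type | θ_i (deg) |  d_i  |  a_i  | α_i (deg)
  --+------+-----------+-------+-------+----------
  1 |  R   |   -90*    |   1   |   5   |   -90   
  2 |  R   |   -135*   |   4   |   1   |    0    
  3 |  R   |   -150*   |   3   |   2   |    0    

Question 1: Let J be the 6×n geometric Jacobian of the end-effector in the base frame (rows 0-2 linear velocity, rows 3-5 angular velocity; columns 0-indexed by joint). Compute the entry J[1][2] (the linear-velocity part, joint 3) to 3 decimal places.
axis z_2 = (1.0000,0.0000,0.0000); lever o_n−o_2 = (3.0000,-0.5176,-1.9319)
cross product → J_v[:, 2] = (-0.0000,1.9319,-0.5176)
J_ω[:, 2] = z_2
entry J[1][2] = 1.9319

1.932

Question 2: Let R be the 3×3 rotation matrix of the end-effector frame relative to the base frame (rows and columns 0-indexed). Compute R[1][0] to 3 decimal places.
-0.259

End-effector x-axis (col 0 of R) = (0.0000,-0.2588,-0.9659)
R[1][0] = -0.2588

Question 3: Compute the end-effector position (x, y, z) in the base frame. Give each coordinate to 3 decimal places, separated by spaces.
7.000 -4.811 -0.225

after link 1: o_1 = (0.0000, -5.0000, 1.0000)
after link 2: o_2 = (4.0000, -4.2929, 1.7071)
after link 3: o_3 = (7.0000, -4.8105, -0.2247)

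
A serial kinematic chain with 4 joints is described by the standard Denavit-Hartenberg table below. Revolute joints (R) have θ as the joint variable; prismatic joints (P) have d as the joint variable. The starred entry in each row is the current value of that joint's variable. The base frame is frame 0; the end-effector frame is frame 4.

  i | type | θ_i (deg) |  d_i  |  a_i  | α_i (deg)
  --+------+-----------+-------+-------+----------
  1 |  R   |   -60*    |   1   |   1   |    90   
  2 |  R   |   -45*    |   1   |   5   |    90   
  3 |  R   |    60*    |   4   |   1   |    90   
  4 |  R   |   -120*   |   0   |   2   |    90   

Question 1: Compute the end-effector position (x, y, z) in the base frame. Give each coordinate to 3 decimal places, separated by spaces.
0.600 -3.039 -4.139

after link 1: o_1 = (0.5000, -0.8660, 1.0000)
after link 2: o_2 = (1.4017, -4.4279, -2.5355)
after link 3: o_3 = (-0.5857, -2.7176, -5.7175)
after link 4: o_4 = (0.5999, -3.0391, -4.1392)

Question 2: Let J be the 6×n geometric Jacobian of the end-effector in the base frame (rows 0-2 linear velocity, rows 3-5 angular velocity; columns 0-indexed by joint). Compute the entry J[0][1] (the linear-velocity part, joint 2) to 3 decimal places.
axis z_1 = (-0.8660,-0.5000,0.0000); lever o_n−o_1 = (0.0999,-2.1730,-5.1392)
cross product → J_v[:, 1] = (2.5696,-4.4507,1.9319)
J_ω[:, 1] = z_1
entry J[0][1] = 2.5696

2.570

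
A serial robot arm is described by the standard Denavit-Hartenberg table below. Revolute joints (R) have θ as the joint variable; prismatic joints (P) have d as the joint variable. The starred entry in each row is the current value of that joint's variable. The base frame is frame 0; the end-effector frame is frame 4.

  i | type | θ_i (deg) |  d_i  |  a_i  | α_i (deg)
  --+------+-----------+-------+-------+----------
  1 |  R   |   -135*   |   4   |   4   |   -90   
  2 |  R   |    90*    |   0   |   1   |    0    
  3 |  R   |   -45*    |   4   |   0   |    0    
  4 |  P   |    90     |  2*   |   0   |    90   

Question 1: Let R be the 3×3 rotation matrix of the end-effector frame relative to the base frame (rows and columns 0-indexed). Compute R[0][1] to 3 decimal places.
0.707

End-effector y-axis (col 1 of R) = (0.7071,-0.7071,0.0000)
R[0][1] = 0.7071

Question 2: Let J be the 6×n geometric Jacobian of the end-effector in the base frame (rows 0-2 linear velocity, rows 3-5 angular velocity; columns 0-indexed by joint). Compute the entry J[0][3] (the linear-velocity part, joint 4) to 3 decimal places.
0.707

prismatic axis z_3 = (0.7071,-0.7071,0.0000)
J_v[:, 3] = z_3; J_ω[:, 3] = (0,0,0)
entry J[0][3] = 0.7071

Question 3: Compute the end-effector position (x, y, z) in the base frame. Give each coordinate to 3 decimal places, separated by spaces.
1.414 -7.071 3.000

after link 1: o_1 = (-2.8284, -2.8284, 4.0000)
after link 2: o_2 = (-2.8284, -2.8284, 3.0000)
after link 3: o_3 = (0.0000, -5.6569, 3.0000)
after link 4: o_4 = (1.4142, -7.0711, 3.0000)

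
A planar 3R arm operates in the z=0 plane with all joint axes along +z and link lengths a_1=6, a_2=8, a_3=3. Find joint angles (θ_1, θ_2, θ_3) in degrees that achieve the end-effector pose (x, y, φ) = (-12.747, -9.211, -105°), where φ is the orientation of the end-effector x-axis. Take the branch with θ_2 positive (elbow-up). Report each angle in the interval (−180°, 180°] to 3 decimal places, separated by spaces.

-169.377 29.985 34.391

wrist centre = target − a_3·(cos φ, sin φ) = (-11.9705, -6.3132)
cos θ_2 = (183.1507−6²−8²)/(2·6·8) = 0.8662; θ_2 = 29.9854° (elbow-up)
β = atan2(-6.3132,-11.9705) = -152.1930°; ψ = atan2(3.9982,12.9292) = 17.1837°
θ_1 = β − ψ = -169.3767°
θ_3 = φ − θ_1 − θ_2 = 34.3913° (wrapped to (-180°,180°])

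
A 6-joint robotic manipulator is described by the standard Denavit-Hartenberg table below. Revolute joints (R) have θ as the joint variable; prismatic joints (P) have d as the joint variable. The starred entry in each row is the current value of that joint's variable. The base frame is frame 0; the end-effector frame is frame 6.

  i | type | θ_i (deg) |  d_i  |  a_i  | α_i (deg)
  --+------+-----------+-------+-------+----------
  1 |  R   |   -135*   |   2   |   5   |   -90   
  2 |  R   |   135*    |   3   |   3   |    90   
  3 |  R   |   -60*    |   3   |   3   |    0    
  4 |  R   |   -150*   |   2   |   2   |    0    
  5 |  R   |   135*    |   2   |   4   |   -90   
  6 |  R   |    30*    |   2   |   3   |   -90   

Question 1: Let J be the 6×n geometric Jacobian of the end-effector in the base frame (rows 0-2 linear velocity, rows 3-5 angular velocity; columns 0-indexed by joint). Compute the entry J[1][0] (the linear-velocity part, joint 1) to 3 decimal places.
axis z_0 = ẑ; lever o_n−o_0 = (-6.2310,0.0675,-6.4199)
cross product → J_v[:, 0] = (-0.0675,-6.2310,0.0000)
J_ω[:, 0] = z_0
entry J[1][0] = -6.2310

-6.231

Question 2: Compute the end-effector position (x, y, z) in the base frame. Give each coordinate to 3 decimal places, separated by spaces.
after link 1: o_1 = (-3.5355, -3.5355, 2.0000)
after link 2: o_2 = (0.0858, -4.1569, -0.1213)
after link 3: o_3 = (-2.5013, -3.0697, -3.3033)
after link 4: o_4 = (-3.6602, -5.6429, -3.4928)
after link 5: o_5 = (-6.8747, -3.3932, -5.6390)
after link 6: o_6 = (-6.2310, 0.0675, -6.4199)

-6.231 0.067 -6.420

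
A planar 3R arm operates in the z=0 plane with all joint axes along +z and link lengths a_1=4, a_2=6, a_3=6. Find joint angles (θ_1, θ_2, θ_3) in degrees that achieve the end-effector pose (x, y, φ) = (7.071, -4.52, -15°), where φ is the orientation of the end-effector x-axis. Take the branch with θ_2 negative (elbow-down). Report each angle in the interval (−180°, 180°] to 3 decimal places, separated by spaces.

wrist centre = target − a_3·(cos φ, sin φ) = (1.2754, -2.9671)
cos θ_2 = (10.4304−4²−6²)/(2·4·6) = -0.8660; θ_2 = -150.0010° (elbow-down)
β = atan2(-2.9671,1.2754) = -66.7388°; ψ = atan2(-2.9999,-1.1962) = -111.7395°
θ_1 = β − ψ = 45.0007°
θ_3 = φ − θ_1 − θ_2 = 90.0003° (wrapped to (-180°,180°])

45.001 -150.001 90.000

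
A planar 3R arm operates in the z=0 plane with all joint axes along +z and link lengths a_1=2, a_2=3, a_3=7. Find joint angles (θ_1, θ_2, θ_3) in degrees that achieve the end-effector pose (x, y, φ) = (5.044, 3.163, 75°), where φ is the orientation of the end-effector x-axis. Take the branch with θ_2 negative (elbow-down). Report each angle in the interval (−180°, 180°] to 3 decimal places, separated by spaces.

-30.026 -29.959 134.985

wrist centre = target − a_3·(cos φ, sin φ) = (3.2323, -3.5985)
cos θ_2 = (23.3966−2²−3²)/(2·2·3) = 0.8664; θ_2 = -29.9588° (elbow-down)
β = atan2(-3.5985,3.2323) = -48.0688°; ψ = atan2(-1.4981,4.5992) = -18.0426°
θ_1 = β − ψ = -30.0263°
θ_3 = φ − θ_1 − θ_2 = 134.9851° (wrapped to (-180°,180°])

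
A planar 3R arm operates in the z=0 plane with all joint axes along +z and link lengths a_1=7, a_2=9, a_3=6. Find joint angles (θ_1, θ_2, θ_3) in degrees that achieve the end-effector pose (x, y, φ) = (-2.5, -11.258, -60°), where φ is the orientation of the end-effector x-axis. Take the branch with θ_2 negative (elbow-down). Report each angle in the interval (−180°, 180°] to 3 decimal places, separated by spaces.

-60.000 -120.002 120.002

wrist centre = target − a_3·(cos φ, sin φ) = (-5.5000, -6.0618)
cos θ_2 = (66.9960−7²−9²)/(2·7·9) = -0.5000; θ_2 = -120.0021° (elbow-down)
β = atan2(-6.0618,-5.5000) = -132.2179°; ψ = atan2(-7.7941,2.4997) = -72.2179°
θ_1 = β − ψ = -60.0000°
θ_3 = φ − θ_1 − θ_2 = 120.0021° (wrapped to (-180°,180°])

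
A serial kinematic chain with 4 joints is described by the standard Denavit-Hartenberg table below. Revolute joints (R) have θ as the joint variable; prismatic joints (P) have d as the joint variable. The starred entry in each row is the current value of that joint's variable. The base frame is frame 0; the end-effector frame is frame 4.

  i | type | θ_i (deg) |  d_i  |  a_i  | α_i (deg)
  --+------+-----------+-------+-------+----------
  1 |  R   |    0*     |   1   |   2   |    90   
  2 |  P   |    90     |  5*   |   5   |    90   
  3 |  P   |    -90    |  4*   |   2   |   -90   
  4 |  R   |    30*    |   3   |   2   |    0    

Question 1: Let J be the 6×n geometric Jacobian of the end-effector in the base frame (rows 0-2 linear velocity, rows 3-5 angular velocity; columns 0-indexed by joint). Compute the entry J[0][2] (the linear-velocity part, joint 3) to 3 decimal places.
prismatic axis z_2 = (1.0000,-0.0000,-0.0000)
J_v[:, 2] = z_2; J_ω[:, 2] = (0,0,0)
entry J[0][2] = 1.0000

1.000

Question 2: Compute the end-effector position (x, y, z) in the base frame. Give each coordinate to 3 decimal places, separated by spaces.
5.000 -1.268 9.000

after link 1: o_1 = (2.0000, 0.0000, 1.0000)
after link 2: o_2 = (2.0000, -5.0000, 6.0000)
after link 3: o_3 = (6.0000, -3.0000, 6.0000)
after link 4: o_4 = (5.0000, -1.2679, 9.0000)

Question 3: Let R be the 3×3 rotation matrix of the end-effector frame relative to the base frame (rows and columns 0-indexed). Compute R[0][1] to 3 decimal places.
End-effector y-axis (col 1 of R) = (-0.8660,-0.5000,0.0000)
R[0][1] = -0.8660

-0.866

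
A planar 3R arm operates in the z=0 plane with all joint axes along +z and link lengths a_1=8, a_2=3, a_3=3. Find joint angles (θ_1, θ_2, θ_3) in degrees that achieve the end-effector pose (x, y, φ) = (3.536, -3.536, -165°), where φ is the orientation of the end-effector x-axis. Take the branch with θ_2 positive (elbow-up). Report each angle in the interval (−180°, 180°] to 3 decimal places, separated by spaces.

wrist centre = target − a_3·(cos φ, sin φ) = (6.4338, -2.7595)
cos θ_2 = (49.0086−8²−3²)/(2·8·3) = -0.4998; θ_2 = 119.9882° (elbow-up)
β = atan2(-2.7595,6.4338) = -23.2152°; ψ = atan2(2.5984,6.5005) = 21.7875°
θ_1 = β − ψ = -45.0027°
θ_3 = φ − θ_1 − θ_2 = 120.0145° (wrapped to (-180°,180°])

-45.003 119.988 120.015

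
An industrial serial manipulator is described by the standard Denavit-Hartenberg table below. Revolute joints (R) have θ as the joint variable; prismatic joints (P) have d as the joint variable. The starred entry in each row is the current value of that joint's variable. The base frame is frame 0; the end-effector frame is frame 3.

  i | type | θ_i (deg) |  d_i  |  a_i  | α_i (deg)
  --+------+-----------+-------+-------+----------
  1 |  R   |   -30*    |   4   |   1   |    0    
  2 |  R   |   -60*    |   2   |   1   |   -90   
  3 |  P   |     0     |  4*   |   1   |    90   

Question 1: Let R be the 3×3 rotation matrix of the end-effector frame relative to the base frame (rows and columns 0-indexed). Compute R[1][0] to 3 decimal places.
End-effector x-axis (col 0 of R) = (0.0000,-1.0000,0.0000)
R[1][0] = -1.0000

-1.000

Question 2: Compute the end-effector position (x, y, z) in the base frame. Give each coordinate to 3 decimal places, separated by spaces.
4.866 -2.500 6.000

after link 1: o_1 = (0.8660, -0.5000, 4.0000)
after link 2: o_2 = (0.8660, -1.5000, 6.0000)
after link 3: o_3 = (4.8660, -2.5000, 6.0000)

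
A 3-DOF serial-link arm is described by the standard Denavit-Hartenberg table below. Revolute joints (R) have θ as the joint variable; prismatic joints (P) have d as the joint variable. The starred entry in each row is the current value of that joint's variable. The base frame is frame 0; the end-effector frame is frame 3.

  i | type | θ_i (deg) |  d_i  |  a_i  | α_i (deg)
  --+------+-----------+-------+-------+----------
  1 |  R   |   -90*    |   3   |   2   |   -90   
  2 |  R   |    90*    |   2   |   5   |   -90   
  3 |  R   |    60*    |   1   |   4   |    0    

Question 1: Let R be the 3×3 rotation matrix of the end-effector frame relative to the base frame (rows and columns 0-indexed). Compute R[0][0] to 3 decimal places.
-0.866

End-effector x-axis (col 0 of R) = (-0.8660,-0.0000,-0.5000)
R[0][0] = -0.8660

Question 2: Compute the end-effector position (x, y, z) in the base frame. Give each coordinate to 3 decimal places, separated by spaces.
after link 1: o_1 = (0.0000, -2.0000, 3.0000)
after link 2: o_2 = (2.0000, -2.0000, -2.0000)
after link 3: o_3 = (-1.4641, -1.0000, -4.0000)

-1.464 -1.000 -4.000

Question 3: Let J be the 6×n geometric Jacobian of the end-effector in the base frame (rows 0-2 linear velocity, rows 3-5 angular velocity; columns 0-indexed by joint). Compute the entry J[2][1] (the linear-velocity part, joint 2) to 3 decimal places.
1.000

axis z_1 = (1.0000,0.0000,0.0000); lever o_n−o_1 = (-1.4641,1.0000,-7.0000)
cross product → J_v[:, 1] = (-0.0000,7.0000,1.0000)
J_ω[:, 1] = z_1
entry J[2][1] = 1.0000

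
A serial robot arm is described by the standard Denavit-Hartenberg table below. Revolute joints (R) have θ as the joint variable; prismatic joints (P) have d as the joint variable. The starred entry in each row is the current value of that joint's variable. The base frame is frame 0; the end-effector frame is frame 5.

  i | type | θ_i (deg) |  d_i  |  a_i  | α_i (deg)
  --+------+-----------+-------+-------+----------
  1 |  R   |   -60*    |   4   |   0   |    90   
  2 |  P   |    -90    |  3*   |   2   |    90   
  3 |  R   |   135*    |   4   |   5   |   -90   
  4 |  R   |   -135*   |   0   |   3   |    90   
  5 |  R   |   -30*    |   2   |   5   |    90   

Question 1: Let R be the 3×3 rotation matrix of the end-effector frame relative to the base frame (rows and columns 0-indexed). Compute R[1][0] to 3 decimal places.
0.570

End-effector x-axis (col 0 of R) = (-0.2374,0.5701,-0.7866)
R[1][0] = 0.5701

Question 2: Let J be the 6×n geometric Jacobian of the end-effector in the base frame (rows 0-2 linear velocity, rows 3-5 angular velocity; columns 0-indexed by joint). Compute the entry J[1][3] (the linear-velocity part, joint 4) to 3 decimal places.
axis z_3 = (0.6124,0.3536,0.7071); lever o_n−o_3 = (0.6246,4.7127,-6.4328)
cross product → J_v[:, 3] = (-5.6067,4.3810,2.6651)
J_ω[:, 3] = z_3
entry J[1][3] = 4.3810

4.381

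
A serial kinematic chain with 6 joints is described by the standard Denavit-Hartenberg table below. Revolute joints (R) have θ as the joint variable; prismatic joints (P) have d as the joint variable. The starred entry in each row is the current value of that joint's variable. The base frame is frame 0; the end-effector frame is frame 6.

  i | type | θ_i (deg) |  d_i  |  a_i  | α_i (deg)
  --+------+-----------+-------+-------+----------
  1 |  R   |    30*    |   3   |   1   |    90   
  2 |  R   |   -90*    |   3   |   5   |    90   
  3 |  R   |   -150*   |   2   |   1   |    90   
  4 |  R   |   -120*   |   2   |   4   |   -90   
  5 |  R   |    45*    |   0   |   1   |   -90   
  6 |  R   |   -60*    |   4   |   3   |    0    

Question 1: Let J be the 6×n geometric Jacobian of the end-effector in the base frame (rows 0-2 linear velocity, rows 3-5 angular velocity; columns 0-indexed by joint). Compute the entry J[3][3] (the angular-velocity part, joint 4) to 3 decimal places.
0.433

axis z_3 = (0.4330,-0.7500,0.5000); lever o_n−o_3 = (2.0102,4.2073,-0.6223)
cross product → J_v[:, 3] = (-1.6369,1.2746,3.3295)
J_ω[:, 3] = z_3
entry J[3][3] = 0.4330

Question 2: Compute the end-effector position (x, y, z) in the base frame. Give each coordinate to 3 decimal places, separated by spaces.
after link 1: o_1 = (0.8660, 0.5000, 3.0000)
after link 2: o_2 = (2.3660, -2.0981, -2.0000)
after link 3: o_3 = (0.3840, -2.6651, -1.1340)
after link 4: o_4 = (4.7500, -3.2990, -1.8660)
after link 5: o_5 = (5.0625, -2.6156, -2.5258)
after link 6: o_6 = (2.3942, 1.5423, -1.7563)

2.394 1.542 -1.756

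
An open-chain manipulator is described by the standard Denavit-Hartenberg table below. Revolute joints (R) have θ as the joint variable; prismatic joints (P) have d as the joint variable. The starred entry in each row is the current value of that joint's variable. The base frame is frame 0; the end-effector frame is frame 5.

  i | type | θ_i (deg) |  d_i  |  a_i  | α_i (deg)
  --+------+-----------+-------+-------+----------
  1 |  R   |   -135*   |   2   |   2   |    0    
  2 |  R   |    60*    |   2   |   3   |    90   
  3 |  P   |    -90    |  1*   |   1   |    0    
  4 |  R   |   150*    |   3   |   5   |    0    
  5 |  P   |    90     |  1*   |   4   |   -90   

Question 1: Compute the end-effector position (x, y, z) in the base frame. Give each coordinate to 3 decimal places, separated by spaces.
after link 1: o_1 = (-1.4142, -1.4142, 2.0000)
after link 2: o_2 = (-0.6378, -4.3120, 4.0000)
after link 3: o_3 = (-1.6037, -4.5708, 3.0000)
after link 4: o_4 = (-3.8544, -7.7621, 7.3301)
after link 5: o_5 = (-5.7169, -4.6748, 9.3301)

-5.717 -4.675 9.330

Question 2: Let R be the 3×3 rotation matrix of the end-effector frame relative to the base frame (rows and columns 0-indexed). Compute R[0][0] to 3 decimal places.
-0.224

End-effector x-axis (col 0 of R) = (-0.2241,0.8365,0.5000)
R[0][0] = -0.2241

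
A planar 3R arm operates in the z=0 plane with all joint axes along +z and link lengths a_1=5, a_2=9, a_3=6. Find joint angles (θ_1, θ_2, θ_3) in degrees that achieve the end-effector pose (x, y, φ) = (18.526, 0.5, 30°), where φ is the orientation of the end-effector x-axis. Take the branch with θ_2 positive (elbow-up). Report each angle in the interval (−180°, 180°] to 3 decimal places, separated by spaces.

-30.006 30.009 29.997

wrist centre = target − a_3·(cos φ, sin φ) = (13.3298, -2.5000)
cos θ_2 = (183.9348−5²−9²)/(2·5·9) = 0.8659; θ_2 = 30.0095° (elbow-up)
β = atan2(-2.5000,13.3298) = -10.6224°; ψ = atan2(4.5013,12.7935) = 19.3840°
θ_1 = β − ψ = -30.0064°
θ_3 = φ − θ_1 − θ_2 = 29.9969° (wrapped to (-180°,180°])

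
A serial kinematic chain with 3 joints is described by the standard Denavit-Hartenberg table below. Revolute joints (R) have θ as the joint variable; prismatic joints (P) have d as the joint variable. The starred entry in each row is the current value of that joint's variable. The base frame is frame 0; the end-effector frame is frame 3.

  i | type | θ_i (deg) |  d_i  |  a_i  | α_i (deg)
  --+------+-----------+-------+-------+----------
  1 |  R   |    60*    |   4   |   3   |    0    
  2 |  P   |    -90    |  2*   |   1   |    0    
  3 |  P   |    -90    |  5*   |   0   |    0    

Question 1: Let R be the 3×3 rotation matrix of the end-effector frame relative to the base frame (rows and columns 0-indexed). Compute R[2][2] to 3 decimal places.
1.000

End-effector z-axis (col 2 of R) = (0.0000,0.0000,1.0000)
R[2][2] = 1.0000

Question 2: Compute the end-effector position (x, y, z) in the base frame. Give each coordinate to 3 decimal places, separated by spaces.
2.366 2.098 11.000

after link 1: o_1 = (1.5000, 2.5981, 4.0000)
after link 2: o_2 = (2.3660, 2.0981, 6.0000)
after link 3: o_3 = (2.3660, 2.0981, 11.0000)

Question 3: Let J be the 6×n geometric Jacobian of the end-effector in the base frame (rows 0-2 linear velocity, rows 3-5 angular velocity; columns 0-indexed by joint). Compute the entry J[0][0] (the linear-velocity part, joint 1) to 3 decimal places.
-2.098

axis z_0 = ẑ; lever o_n−o_0 = (2.3660,2.0981,11.0000)
cross product → J_v[:, 0] = (-2.0981,2.3660,0.0000)
J_ω[:, 0] = z_0
entry J[0][0] = -2.0981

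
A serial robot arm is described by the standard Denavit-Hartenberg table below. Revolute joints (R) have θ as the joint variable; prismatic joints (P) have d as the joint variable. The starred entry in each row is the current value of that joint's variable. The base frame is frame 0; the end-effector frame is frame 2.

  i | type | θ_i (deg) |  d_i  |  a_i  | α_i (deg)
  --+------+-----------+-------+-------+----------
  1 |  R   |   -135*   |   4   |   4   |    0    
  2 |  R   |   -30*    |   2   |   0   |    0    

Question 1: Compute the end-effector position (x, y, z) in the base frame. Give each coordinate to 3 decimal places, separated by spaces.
after link 1: o_1 = (-2.8284, -2.8284, 4.0000)
after link 2: o_2 = (-2.8284, -2.8284, 6.0000)

-2.828 -2.828 6.000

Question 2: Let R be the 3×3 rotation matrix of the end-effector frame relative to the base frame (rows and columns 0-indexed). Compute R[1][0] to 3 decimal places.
End-effector x-axis (col 0 of R) = (-0.9659,-0.2588,0.0000)
R[1][0] = -0.2588

-0.259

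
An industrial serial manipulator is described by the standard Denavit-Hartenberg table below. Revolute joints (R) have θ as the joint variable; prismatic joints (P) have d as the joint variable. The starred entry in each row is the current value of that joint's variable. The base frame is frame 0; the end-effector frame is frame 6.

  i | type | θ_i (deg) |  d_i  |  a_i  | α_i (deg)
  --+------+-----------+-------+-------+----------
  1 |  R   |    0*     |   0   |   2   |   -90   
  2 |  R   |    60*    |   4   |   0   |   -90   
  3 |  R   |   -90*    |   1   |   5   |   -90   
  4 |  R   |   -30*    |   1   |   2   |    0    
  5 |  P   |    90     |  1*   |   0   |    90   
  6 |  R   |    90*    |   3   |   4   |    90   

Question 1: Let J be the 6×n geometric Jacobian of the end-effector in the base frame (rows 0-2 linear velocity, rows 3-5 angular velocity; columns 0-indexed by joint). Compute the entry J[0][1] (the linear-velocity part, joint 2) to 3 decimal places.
axis z_1 = (0.0000,1.0000,0.0000); lever o_n−o_1 = (-0.0311,13.3301,-6.9462)
cross product → J_v[:, 1] = (-6.9462,-0.0000,0.0311)
J_ω[:, 1] = z_1
entry J[0][1] = -6.9462

-6.946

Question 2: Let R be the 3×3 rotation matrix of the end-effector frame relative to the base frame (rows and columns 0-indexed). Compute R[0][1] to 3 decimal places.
End-effector y-axis (col 1 of R) = (-0.4330,0.8660,-0.2500)
R[0][1] = -0.4330

-0.433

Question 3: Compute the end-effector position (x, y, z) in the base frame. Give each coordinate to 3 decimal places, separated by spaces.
1.969 13.330 -6.946

after link 1: o_1 = (2.0000, 0.0000, 0.0000)
after link 2: o_2 = (2.0000, 4.0000, 0.0000)
after link 3: o_3 = (1.1340, 9.0000, -0.5000)
after link 4: o_4 = (0.7679, 10.7321, -1.8660)
after link 5: o_5 = (1.2679, 10.7321, -2.7321)
after link 6: o_6 = (1.9689, 13.3301, -6.9462)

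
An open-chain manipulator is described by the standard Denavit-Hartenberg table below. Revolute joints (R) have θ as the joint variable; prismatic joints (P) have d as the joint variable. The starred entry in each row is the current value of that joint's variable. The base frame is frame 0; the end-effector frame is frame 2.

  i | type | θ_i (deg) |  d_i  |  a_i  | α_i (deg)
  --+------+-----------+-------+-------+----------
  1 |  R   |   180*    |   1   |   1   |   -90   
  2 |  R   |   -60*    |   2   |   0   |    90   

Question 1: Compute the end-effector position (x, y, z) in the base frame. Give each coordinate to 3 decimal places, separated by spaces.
after link 1: o_1 = (-1.0000, 0.0000, 1.0000)
after link 2: o_2 = (-1.0000, -2.0000, 1.0000)

-1.000 -2.000 1.000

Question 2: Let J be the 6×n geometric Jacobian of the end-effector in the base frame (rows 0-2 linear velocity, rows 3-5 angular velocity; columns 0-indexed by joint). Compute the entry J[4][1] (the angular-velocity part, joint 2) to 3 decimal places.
-1.000

axis z_1 = (-0.0000,-1.0000,0.0000); lever o_n−o_1 = (-0.0000,-2.0000,0.0000)
cross product → J_v[:, 1] = (-0.0000,0.0000,0.0000)
J_ω[:, 1] = z_1
entry J[4][1] = -1.0000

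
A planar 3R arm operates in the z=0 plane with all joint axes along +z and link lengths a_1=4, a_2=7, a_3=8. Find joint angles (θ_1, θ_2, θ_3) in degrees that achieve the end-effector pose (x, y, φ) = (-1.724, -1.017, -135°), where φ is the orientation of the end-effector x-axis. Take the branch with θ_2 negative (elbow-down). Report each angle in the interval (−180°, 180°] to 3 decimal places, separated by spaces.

wrist centre = target − a_3·(cos φ, sin φ) = (3.9329, 4.6399)
cos θ_2 = (36.9956−4²−7²)/(2·4·7) = -0.5001; θ_2 = -120.0052° (elbow-down)
β = atan2(4.6399,3.9329) = 49.7146°; ψ = atan2(-6.0619,0.4994) = -85.2899°
θ_1 = β − ψ = 135.0045°
θ_3 = φ − θ_1 − θ_2 = -149.9993° (wrapped to (-180°,180°])

135.004 -120.005 -149.999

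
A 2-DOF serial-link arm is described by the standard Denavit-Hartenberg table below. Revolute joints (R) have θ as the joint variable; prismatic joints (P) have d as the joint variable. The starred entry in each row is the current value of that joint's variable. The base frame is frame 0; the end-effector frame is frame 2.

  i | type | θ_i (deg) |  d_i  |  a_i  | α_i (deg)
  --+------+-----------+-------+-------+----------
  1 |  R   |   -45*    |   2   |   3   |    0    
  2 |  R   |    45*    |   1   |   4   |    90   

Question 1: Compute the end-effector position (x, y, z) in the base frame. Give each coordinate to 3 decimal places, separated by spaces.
after link 1: o_1 = (2.1213, -2.1213, 2.0000)
after link 2: o_2 = (6.1213, -2.1213, 3.0000)

6.121 -2.121 3.000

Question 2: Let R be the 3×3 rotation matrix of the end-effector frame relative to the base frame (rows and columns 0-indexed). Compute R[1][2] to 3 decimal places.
-1.000

End-effector z-axis (col 2 of R) = (0.0000,-1.0000,0.0000)
R[1][2] = -1.0000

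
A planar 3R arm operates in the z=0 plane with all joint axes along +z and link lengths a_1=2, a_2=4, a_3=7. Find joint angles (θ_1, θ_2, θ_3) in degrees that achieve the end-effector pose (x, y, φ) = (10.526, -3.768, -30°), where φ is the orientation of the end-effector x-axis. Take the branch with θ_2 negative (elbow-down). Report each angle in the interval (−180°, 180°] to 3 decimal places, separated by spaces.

wrist centre = target − a_3·(cos φ, sin φ) = (4.4638, -0.2680)
cos θ_2 = (19.9975−2²−4²)/(2·2·4) = -0.0002; θ_2 = -90.0088° (elbow-down)
β = atan2(-0.2680,4.4638) = -3.4358°; ψ = atan2(-4.0000,1.9994) = -63.4420°
θ_1 = β − ψ = 60.0062°
θ_3 = φ − θ_1 − θ_2 = 0.0026° (wrapped to (-180°,180°])

60.006 -90.009 0.003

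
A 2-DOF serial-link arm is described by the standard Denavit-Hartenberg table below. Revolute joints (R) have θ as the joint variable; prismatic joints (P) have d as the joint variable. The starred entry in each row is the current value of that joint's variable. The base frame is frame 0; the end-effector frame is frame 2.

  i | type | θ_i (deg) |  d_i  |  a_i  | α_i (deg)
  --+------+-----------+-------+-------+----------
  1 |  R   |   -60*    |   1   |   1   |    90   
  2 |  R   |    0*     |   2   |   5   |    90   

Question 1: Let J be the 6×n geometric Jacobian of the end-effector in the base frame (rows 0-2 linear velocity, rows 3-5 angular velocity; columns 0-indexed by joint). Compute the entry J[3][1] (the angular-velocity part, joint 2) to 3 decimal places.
-0.866

axis z_1 = (-0.8660,-0.5000,0.0000); lever o_n−o_1 = (0.7679,-5.3301,0.0000)
cross product → J_v[:, 1] = (0.0000,0.0000,5.0000)
J_ω[:, 1] = z_1
entry J[3][1] = -0.8660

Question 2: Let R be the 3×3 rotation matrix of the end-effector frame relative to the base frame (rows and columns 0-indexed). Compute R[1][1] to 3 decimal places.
End-effector y-axis (col 1 of R) = (-0.8660,-0.5000,0.0000)
R[1][1] = -0.5000

-0.500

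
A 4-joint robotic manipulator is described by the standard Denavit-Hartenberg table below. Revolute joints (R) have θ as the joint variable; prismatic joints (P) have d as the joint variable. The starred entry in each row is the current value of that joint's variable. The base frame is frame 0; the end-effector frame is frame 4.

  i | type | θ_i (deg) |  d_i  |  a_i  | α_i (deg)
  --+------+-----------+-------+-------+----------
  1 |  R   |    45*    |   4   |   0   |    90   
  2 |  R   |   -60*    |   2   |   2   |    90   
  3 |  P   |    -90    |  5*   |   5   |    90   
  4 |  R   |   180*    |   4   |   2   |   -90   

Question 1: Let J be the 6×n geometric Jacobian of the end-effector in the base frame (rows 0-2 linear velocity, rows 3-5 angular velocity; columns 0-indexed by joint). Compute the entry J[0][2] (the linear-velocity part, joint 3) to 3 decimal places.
-0.612

prismatic axis z_2 = (-0.6124,-0.6124,-0.5000)
J_v[:, 2] = z_2; J_ω[:, 2] = (0,0,0)
entry J[0][2] = -0.6124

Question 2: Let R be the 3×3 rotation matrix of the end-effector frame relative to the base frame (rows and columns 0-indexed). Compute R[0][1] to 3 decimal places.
0.354

End-effector y-axis (col 1 of R) = (0.3536,0.3536,-0.8660)
R[0][1] = 0.3536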